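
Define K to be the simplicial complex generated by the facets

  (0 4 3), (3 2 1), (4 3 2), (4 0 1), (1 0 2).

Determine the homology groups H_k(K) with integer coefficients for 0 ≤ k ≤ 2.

Order the vertices as 0 < 1 < 2 < 3 < 4. Listing each simplex with vertices in this order, K has dimension 2 with simplices:

  0-simplices (5): [0], [1], [2], [3], [4]
  1-simplices (10): [0,1], [0,2], [0,3], [0,4], [1,2], [1,3], [1,4], [2,3], [2,4], [3,4]
  2-simplices (5): [0,1,2], [0,1,4], [0,3,4], [1,2,3], [2,3,4]

giving chain groups C_0 ≅ Z^5, C_1 ≅ Z^10, C_2 ≅ Z^5.

∂_1: C_1 → C_0 sends each edge [p,q] (with p < q) to q − p. For instance
  ∂[0,4] = [4] − [0].
The resulting 5×10 matrix has rank 4, and its Smith normal form has invariant factors (1,1,1,1).

Boundary ∂_2: C_2 → C_1 sends each 2-simplex [p,q,r] to [q,r] − [p,r] + [p,q]. For instance
  ∂[0,3,4] = [3,4] − [0,4] + [0,3],
  ∂[2,3,4] = [3,4] − [2,4] + [2,3].
The resulting 10×5 matrix has rank 5, and its Smith normal form has invariant factors (1,1,1,1,1).

Reading off H_k = ker ∂_k / im ∂_{k+1}:

  H_0: rank C_0 − rank ∂_1 = 5 − 4 = 1, and the invariant factors of ∂_1 are all 1, so H_0 ≅ Z.
  H_1: rank ker ∂_1 − rank ∂_2 = (10 − 4) − 5 = 1, and the invariant factors of ∂_2 are all 1, so H_1 ≅ Z.
  H_2: rank ker ∂_2 − rank ∂_3 = (5 − 5) − 0 = 0, and there is no ∂_3, so H_2 ≅ 0.

As a check, the Euler characteristic is 5 − 10 + 5 = 0, which agrees with 1 − 1 + 0 = 0.

H_0 ≅ Z,  H_1 ≅ Z,  H_2 = 0.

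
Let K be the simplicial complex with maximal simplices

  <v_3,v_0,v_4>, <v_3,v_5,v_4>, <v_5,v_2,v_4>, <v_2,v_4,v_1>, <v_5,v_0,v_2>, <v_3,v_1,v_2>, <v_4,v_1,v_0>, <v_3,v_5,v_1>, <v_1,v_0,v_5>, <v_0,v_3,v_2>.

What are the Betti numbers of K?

b_0 = 1, b_1 = 0, b_2 = 0.

We work with the vertex ordering v_0 < v_1 < v_2 < v_3 < v_4 < v_5. The simplices of K, each written with vertices in increasing order, are:

  0-simplices (6): [v_0], [v_1], [v_2], [v_3], [v_4], [v_5]
  1-simplices (15): (15 of them)
  2-simplices (10): [v_0,v_1,v_4], [v_0,v_1,v_5], [v_0,v_2,v_3], [v_0,v_2,v_5], [v_0,v_3,v_4], [v_1,v_2,v_3], [v_1,v_2,v_4], [v_1,v_3,v_5], [v_2,v_4,v_5], [v_3,v_4,v_5]

so the chain groups are C_0 ≅ Z^6, C_1 ≅ Z^15, C_2 ≅ Z^10.

The boundary map ∂_1: C_1 → C_0 maps an edge to its endpoints' difference, ∂[p,q] = q − p. For instance
  ∂[v_2,v_4] = [v_4] − [v_2].
As a 6×15 matrix over Z this has rank 5, with invariant factors (1,1,1,1,1).

∂_2: C_2 → C_1 sends each 2-simplex [p,q,r] to [q,r] − [p,r] + [p,q]. For instance
  ∂[v_1,v_3,v_5] = [v_3,v_5] − [v_1,v_5] + [v_1,v_3],
  ∂[v_0,v_1,v_4] = [v_1,v_4] − [v_0,v_4] + [v_0,v_1].
The resulting 15×10 matrix has rank 10, and its Smith normal form has invariant factors (1,1,1,1,1,1,1,1,1,2).

From H_k ≅ ker(∂_k) / im(∂_{k+1}) we obtain:

  H_0: rank C_0 − rank ∂_1 = 6 − 5 = 1, and the invariant factors of ∂_1 are all 1, so H_0 ≅ Z.
  H_1: rank ker ∂_1 − rank ∂_2 = (15 − 5) − 10 = 0, and ∂_2 has invariant factor 2 > 1, so H_1 ≅ Z/2.
  H_2: rank ker ∂_2 − rank ∂_3 = (10 − 10) − 0 = 0, and there is no ∂_3, so H_2 ≅ 0.

As a check, the Euler characteristic is 6 − 15 + 10 = 1, which agrees with 1 − 0 + 0 = 1.

Hence the Betti numbers are b_0 = 1, b_1 = 0, b_2 = 0.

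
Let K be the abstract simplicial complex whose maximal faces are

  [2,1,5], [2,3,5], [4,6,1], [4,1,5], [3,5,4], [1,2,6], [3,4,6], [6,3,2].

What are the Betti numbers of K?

K has 6 vertices, 12 edges, 8 triangles.
rank ∂_0 = 0, rank ∂_1 = 5 ⇒ b_0 = 6 − 0 − 5 = 1; all invariant factors of ∂_1 are 1 so no torsion. So H_0 = Z.
rank ∂_1 = 5, rank ∂_2 = 7 ⇒ b_1 = 12 − 5 − 7 = 0; all invariant factors of ∂_2 are 1 so no torsion. So H_1 = 0.
rank ∂_2 = 7, rank ∂_3 = 0 ⇒ b_2 = 8 − 7 − 0 = 1. So H_2 = Z.

b_0 = 1, b_1 = 0, b_2 = 1.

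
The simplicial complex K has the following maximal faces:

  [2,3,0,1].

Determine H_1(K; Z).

H_1 ≅ 0.

K has 4 vertices, 6 edges, 4 triangles, 1 3-simplex.
rank ∂_1 = 3, rank ∂_2 = 3 ⇒ b_1 = 6 − 3 − 3 = 0; all invariant factors of ∂_2 are 1 so no torsion. So H_1 ≅ 0.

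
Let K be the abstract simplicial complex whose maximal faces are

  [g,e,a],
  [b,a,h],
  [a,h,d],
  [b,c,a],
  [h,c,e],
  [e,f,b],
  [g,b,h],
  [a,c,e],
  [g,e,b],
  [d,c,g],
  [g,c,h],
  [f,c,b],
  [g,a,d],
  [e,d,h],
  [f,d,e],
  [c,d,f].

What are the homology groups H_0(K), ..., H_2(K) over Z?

H_0 ≅ Z,  H_1 ≅ Z^2,  H_2 ≅ Z.

Order the vertices as a < b < c < d < e < f < g < h. Listing each simplex with vertices in this order, K has dimension 2 with simplices:

  0-simplices (8): a, b, c, d, e, f, g, h
  1-simplices (24): ab, ac, ad, ae, ag, ah, bc, be, bf, bg, bh, cd, ce, cf, cg, ch, de, df, dg, dh, ef, eg, eh, gh
  2-simplices (16): abc, abh, ace, adg, adh, aeg, bcf, bef, beg, bgh, cdf, cdg, ceh, cgh, def, deh

so the chain groups are C_0 ≅ Z^8, C_1 ≅ Z^24, C_2 ≅ Z^16.

Boundary ∂_1: C_1 → C_0 maps an edge to its endpoints' difference, ∂[p,q] = q − p. For instance
  ∂ah = h − a.
The resulting 8×24 matrix has rank 7, and its Smith normal form has invariant factors (1,1,1,1,1,1,1).

∂_2: C_2 → C_1 acts by ∂[p,q,r] = [q,r] − [p,r] + [p,q]. For instance
  ∂abc = bc − ac + ab,
  ∂ace = ce − ae + ac.
As a 24×16 matrix over Z this has rank 15, with invariant factors (1,1,1,1,1,1,1,1,1,1,1,1,1,1,1).

From H_k ≅ ker(∂_k) / im(∂_{k+1}) we obtain:

  H_0: rank C_0 − rank ∂_1 = 8 − 7 = 1, and the invariant factors of ∂_1 are all 1, so H_0 ≅ Z.
  H_1: rank ker ∂_1 − rank ∂_2 = (24 − 7) − 15 = 2, and the invariant factors of ∂_2 are all 1, so H_1 ≅ Z^2.
  H_2: rank ker ∂_2 − rank ∂_3 = (16 − 15) − 0 = 1, and there is no ∂_3, so H_2 ≅ Z.

As a check, the Euler characteristic is 8 − 24 + 16 = 0, which agrees with 1 − 2 + 1 = 0.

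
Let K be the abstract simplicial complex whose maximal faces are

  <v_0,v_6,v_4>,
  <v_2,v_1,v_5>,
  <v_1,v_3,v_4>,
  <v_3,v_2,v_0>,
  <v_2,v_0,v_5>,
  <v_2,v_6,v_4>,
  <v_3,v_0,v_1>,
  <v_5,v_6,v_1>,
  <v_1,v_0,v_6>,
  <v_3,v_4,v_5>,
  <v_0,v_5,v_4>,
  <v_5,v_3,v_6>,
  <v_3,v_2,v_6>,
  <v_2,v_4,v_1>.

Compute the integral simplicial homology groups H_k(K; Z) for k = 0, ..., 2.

H_0 ≅ Z,  H_1 ≅ Z^2,  H_2 ≅ Z.

Take the total order v_0 < v_1 < v_2 < v_3 < v_4 < v_5 < v_6 on the vertex set. Then K (dimension 2) consists of the simplices:

  0-simplices (7): [v_0], [v_1], [v_2], [v_3], [v_4], [v_5], [v_6]
  1-simplices (21): (21 of them)
  2-simplices (14): (14 of them)

so the chain groups are C_0 ≅ Z^7, C_1 ≅ Z^21, C_2 ≅ Z^14.

The boundary map ∂_1: C_1 → C_0 sends each edge [p,q] (with p < q) to q − p.
As a 7×21 matrix over Z this has rank 6, with invariant factors (1,1,1,1,1,1).

Boundary ∂_2: C_2 → C_1 sends each 2-simplex [p,q,r] to [q,r] − [p,r] + [p,q]. For instance
  ∂[v_1,v_3,v_4] = [v_3,v_4] − [v_1,v_4] + [v_1,v_3],
  ∂[v_0,v_2,v_5] = [v_2,v_5] − [v_0,v_5] + [v_0,v_2].
The resulting 21×14 matrix has rank 13, and its Smith normal form has invariant factors (1,1,1,1,1,1,1,1,1,1,1,1,1).

Computing H_k = (kernel of ∂_k) / (image of ∂_{k+1}):

  H_0: rank C_0 − rank ∂_1 = 7 − 6 = 1, and the invariant factors of ∂_1 are all 1, so H_0 = Z.
  H_1: rank ker ∂_1 − rank ∂_2 = (21 − 6) − 13 = 2, and the invariant factors of ∂_2 are all 1, so H_1 = Z^2.
  H_2: rank ker ∂_2 − rank ∂_3 = (14 − 13) − 0 = 1, and there is no ∂_3, so H_2 = Z.

As a check, the Euler characteristic is 7 − 21 + 14 = 0, which agrees with 1 − 2 + 1 = 0.
(K is a triangulation of the torus T^2.)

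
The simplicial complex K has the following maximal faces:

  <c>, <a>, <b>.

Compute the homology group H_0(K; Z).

K has 3 vertices.
rank ∂_0 = 0, rank ∂_1 = 0 ⇒ b_0 = 3 − 0 − 0 = 3. So H_0 ≅ Z^3.

H_0 = Z^3.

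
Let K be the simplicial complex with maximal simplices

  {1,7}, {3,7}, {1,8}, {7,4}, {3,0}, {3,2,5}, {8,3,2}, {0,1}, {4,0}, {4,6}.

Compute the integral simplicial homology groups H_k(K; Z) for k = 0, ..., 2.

H_0 = Z,  H_1 = Z^3,  H_2 = 0.

Order the vertices as 0 < 1 < 2 < 3 < 4 < 5 < 6 < 7 < 8. Listing each simplex with vertices in this order, K has dimension 2 with simplices:

  0-simplices (9): [0], [1], [2], [3], [4], [5], [6], [7], [8]
  1-simplices (13): [0,1], [0,3], [0,4], [1,7], [1,8], [2,3], [2,5], [2,8], [3,5], [3,7], [3,8], [4,6], [4,7]
  2-simplices (2): [2,3,5], [2,3,8]

giving chain groups C_0 ≅ Z^9, C_1 ≅ Z^13, C_2 ≅ Z^2.

∂_1: C_1 → C_0 sends each edge [p,q] (with p < q) to q − p.
This gives a 9×13 integer matrix of rank 8; reducing to Smith normal form yields diagonal entries (1,1,1,1,1,1,1,1).

The boundary map ∂_2: C_2 → C_1 maps a triangle to the signed sum of its edges. For instance
  ∂[2,3,5] = [3,5] − [2,5] + [2,3],
  ∂[2,3,8] = [3,8] − [2,8] + [2,3].
This gives a 13×2 integer matrix of rank 2; reducing to Smith normal form yields diagonal entries (1,1).

Reading off H_k = ker ∂_k / im ∂_{k+1}:

  H_0: rank C_0 − rank ∂_1 = 9 − 8 = 1, and the invariant factors of ∂_1 are all 1, so H_0 ≅ Z.
  H_1: rank ker ∂_1 − rank ∂_2 = (13 − 8) − 2 = 3, and the invariant factors of ∂_2 are all 1, so H_1 ≅ Z^3.
  H_2: rank ker ∂_2 − rank ∂_3 = (2 − 2) − 0 = 0, and there is no ∂_3, so H_2 ≅ 0.

As a check, the Euler characteristic is 9 − 13 + 2 = -2, which agrees with 1 − 3 + 0 = -2.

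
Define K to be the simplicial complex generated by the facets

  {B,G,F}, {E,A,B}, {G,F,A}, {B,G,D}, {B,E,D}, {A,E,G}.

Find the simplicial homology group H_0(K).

We work with the vertex ordering A < B < D < E < F < G. The simplices of K, each written with vertices in increasing order, are:

  0-simplices (6): A, B, D, E, F, G
  1-simplices (12): AB, AE, AF, AG, BD, BE, BF, BG, DE, DG, EG, FG
  2-simplices (6): ABE, AEG, AFG, BDE, BDG, BFG

Hence C_0 ≅ Z^6, C_1 ≅ Z^12, C_2 ≅ Z^6.

∂_1: C_1 → C_0 sends each edge [p,q] (with p < q) to q − p.
The 6×12 boundary matrix has rank 5 and Smith normal form diag(1,1,1,1,1).

The boundary map ∂_2: C_2 → C_1 acts by ∂[p,q,r] = [q,r] − [p,r] + [p,q]. For instance
  ∂BFG = FG − BG + BF,
  ∂BDG = DG − BG + BD.
The 12×6 boundary matrix has rank 6 and Smith normal form diag(1,1,1,1,1,1).

From H_k ≅ ker(∂_k) / im(∂_{k+1}) we obtain:

  H_0: rank C_0 − rank ∂_1 = 6 − 5 = 1, and the invariant factors of ∂_1 are all 1, so H_0 = Z.

H_0 = Z.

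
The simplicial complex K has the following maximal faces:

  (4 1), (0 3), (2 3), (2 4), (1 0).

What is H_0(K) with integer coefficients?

H_0 ≅ Z.

Take the total order 0 < 1 < 2 < 3 < 4 on the vertex set. Then K (dimension 1) consists of the simplices:

  0-simplices (5): [0], [1], [2], [3], [4]
  1-simplices (5): [0,1], [0,3], [1,4], [2,3], [2,4]

so the chain groups are C_0 ≅ Z^5, C_1 ≅ Z^5.

∂_1: C_1 → C_0 maps an edge to its endpoints' difference, ∂[p,q] = q − p. For instance
  ∂[0,1] = [1] − [0].
This gives a 5×5 integer matrix of rank 4; reducing to Smith normal form yields diagonal entries (1,1,1,1).

Reading off H_k = ker ∂_k / im ∂_{k+1}:

  H_0: rank C_0 − rank ∂_1 = 5 − 4 = 1, and the invariant factors of ∂_1 are all 1, so H_0 ≅ Z.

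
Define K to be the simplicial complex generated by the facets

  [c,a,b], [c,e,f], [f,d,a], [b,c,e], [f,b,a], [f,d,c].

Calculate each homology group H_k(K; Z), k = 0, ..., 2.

H_0 ≅ Z,  H_1 ≅ Z,  H_2 = 0.

Fix the vertex order a < b < c < d < e < f and write every simplex with vertices in increasing order. Then dim K = 2 and the simplices of K are:

  0-simplices (6): a, b, c, d, e, f
  1-simplices (12): ab, ac, ad, af, bc, be, bf, cd, ce, cf, df, ef
  2-simplices (6): abc, abf, adf, bce, cdf, cef

so the chain groups are C_0 ≅ Z^6, C_1 ≅ Z^12, C_2 ≅ Z^6.

Boundary ∂_1: C_1 → C_0 sends each edge [p,q] (with p < q) to q − p. For instance
  ∂be = e − b.
This gives a 6×12 integer matrix of rank 5; reducing to Smith normal form yields diagonal entries (1,1,1,1,1).

Boundary ∂_2: C_2 → C_1 sends each 2-simplex [p,q,r] to [q,r] − [p,r] + [p,q]. For instance
  ∂bce = ce − be + bc,
  ∂abc = bc − ac + ab.
This gives a 12×6 integer matrix of rank 6; reducing to Smith normal form yields diagonal entries (1,1,1,1,1,1).

Reading off H_k = ker ∂_k / im ∂_{k+1}:

  H_0: rank C_0 − rank ∂_1 = 6 − 5 = 1, and the invariant factors of ∂_1 are all 1, so H_0 ≅ Z.
  H_1: rank ker ∂_1 − rank ∂_2 = (12 − 5) − 6 = 1, and the invariant factors of ∂_2 are all 1, so H_1 ≅ Z.
  H_2: rank ker ∂_2 − rank ∂_3 = (6 − 6) − 0 = 0, and there is no ∂_3, so H_2 ≅ 0.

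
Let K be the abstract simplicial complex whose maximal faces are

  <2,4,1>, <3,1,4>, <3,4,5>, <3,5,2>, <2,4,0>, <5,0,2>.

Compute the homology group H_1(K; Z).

H_1 = Z.

We work with the vertex ordering 0 < 1 < 2 < 3 < 4 < 5. The simplices of K, each written with vertices in increasing order, are:

  0-simplices (6): [0], [1], [2], [3], [4], [5]
  1-simplices (12): [0,2], [0,4], [0,5], [1,2], [1,3], [1,4], [2,3], [2,4], [2,5], [3,4], [3,5], [4,5]
  2-simplices (6): [0,2,4], [0,2,5], [1,2,4], [1,3,4], [2,3,5], [3,4,5]

so the chain groups are C_0 ≅ Z^6, C_1 ≅ Z^12, C_2 ≅ Z^6.

The boundary map ∂_1: C_1 → C_0 sends each edge [p,q] (with p < q) to q − p. For instance
  ∂[4,5] = [5] − [4].
The 6×12 boundary matrix has rank 5 and Smith normal form diag(1,1,1,1,1).

The boundary map ∂_2: C_2 → C_1 maps a triangle to the signed sum of its edges. For instance
  ∂[3,4,5] = [4,5] − [3,5] + [3,4],
  ∂[1,2,4] = [2,4] − [1,4] + [1,2].
As a 12×6 matrix over Z this has rank 6, with invariant factors (1,1,1,1,1,1).

Reading off H_k = ker ∂_k / im ∂_{k+1}:

  H_1: rank ker ∂_1 − rank ∂_2 = (12 − 5) − 6 = 1, and the invariant factors of ∂_2 are all 1, so H_1 ≅ Z.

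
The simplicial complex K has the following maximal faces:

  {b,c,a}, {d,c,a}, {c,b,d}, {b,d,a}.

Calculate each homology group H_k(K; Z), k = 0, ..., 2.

H_0 ≅ Z,  H_1 = 0,  H_2 ≅ Z.

Take the total order a < b < c < d on the vertex set. Then K (dimension 2) consists of the simplices:

  0-simplices (4): a, b, c, d
  1-simplices (6): ab, ac, ad, bc, bd, cd
  2-simplices (4): abc, abd, acd, bcd

Hence C_0 ≅ Z^4, C_1 ≅ Z^6, C_2 ≅ Z^4.

The boundary map ∂_1: C_1 → C_0 maps an edge to its endpoints' difference, ∂[p,q] = q − p. For instance
  ∂ad = d − a.
As a 4×6 matrix over Z this has rank 3, with invariant factors (1,1,1).

The boundary map ∂_2: C_2 → C_1 maps a triangle to the signed sum of its edges. For instance
  ∂abd = bd − ad + ab,
  ∂acd = cd − ad + ac.
This gives a 6×4 integer matrix of rank 3; reducing to Smith normal form yields diagonal entries (1,1,1).

Reading off H_k = ker ∂_k / im ∂_{k+1}:

  H_0: rank C_0 − rank ∂_1 = 4 − 3 = 1, and the invariant factors of ∂_1 are all 1, so H_0 ≅ Z.
  H_1: rank ker ∂_1 − rank ∂_2 = (6 − 3) − 3 = 0, and the invariant factors of ∂_2 are all 1, so H_1 ≅ 0.
  H_2: rank ker ∂_2 − rank ∂_3 = (4 − 3) − 0 = 1, and there is no ∂_3, so H_2 ≅ Z.

As a check, the Euler characteristic is 4 − 6 + 4 = 2, which agrees with 1 − 0 + 1 = 2.
(K is a triangulation of the 2-sphere S^2.)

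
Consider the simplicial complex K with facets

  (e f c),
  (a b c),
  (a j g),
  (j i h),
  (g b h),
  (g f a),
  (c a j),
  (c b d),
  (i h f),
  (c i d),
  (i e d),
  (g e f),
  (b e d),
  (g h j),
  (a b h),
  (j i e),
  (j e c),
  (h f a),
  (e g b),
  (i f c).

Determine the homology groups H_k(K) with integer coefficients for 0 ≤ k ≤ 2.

Take the total order a < b < c < d < e < f < g < h < i < j on the vertex set. Then K (dimension 2) consists of the simplices:

  0-simplices (10): a, b, c, d, e, f, g, h, i, j
  1-simplices (30): ab, ac, af, ag, ah, aj, bc, bd, be, bg, bh, cd, ce, cf, ci, cj, de, di, ef, eg, ei, ej, fg, fh, fi, gh, gj, hi, hj, ij
  2-simplices (20): abc, abh, acj, afg, afh, agj, bcd, bde, beg, bgh, cdi, cef, cej, cfi, dei, efg, eij, fhi, ghj, hij

giving chain groups C_0 ≅ Z^10, C_1 ≅ Z^30, C_2 ≅ Z^20.

The boundary map ∂_1: C_1 → C_0 is given by ∂[p,q] = [q] − [p]. For instance
  ∂ab = b − a.
The 10×30 boundary matrix has rank 9 and Smith normal form diag(1,1,1,1,1,1,1,1,1).

The boundary map ∂_2: C_2 → C_1 acts by ∂[p,q,r] = [q,r] − [p,r] + [p,q]. For instance
  ∂cej = ej − cj + ce,
  ∂eij = ij − ej + ei.
This gives a 30×20 integer matrix of rank 20; reducing to Smith normal form yields diagonal entries (1,1,1,1,1,1,1,1,1,1,1,1,1,1,1,1,1,1,1,2).

Now H_k = ker ∂_k / im ∂_{k+1}, so:

  H_0: rank C_0 − rank ∂_1 = 10 − 9 = 1, and the invariant factors of ∂_1 are all 1, so H_0 ≅ Z.
  H_1: rank ker ∂_1 − rank ∂_2 = (30 − 9) − 20 = 1, and ∂_2 has invariant factor 2 > 1, so H_1 ≅ Z ⊕ Z_2.
  H_2: rank ker ∂_2 − rank ∂_3 = (20 − 20) − 0 = 0, and there is no ∂_3, so H_2 ≅ 0.

As a check, the Euler characteristic is 10 − 30 + 20 = 0, which agrees with 1 − 1 + 0 = 0.
(K is a triangulation of the Klein bottle.)

H_0 = Z,  H_1 = Z ⊕ Z_2,  H_2 = 0.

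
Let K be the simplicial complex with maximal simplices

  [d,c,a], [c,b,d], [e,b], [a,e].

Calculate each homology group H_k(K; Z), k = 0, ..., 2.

Fix the vertex order a < b < c < d < e and write every simplex with vertices in increasing order. Then dim K = 2 and the simplices of K are:

  0-simplices (5): a, b, c, d, e
  1-simplices (7): ac, ad, ae, bc, bd, be, cd
  2-simplices (2): acd, bcd

so the chain groups are C_0 ≅ Z^5, C_1 ≅ Z^7, C_2 ≅ Z^2.

The boundary map ∂_1: C_1 → C_0 is given by ∂[p,q] = [q] − [p].
This gives a 5×7 integer matrix of rank 4; reducing to Smith normal form yields diagonal entries (1,1,1,1).

The boundary map ∂_2: C_2 → C_1 sends each 2-simplex [p,q,r] to [q,r] − [p,r] + [p,q]. For instance
  ∂acd = cd − ad + ac,
  ∂bcd = cd − bd + bc.
This gives a 7×2 integer matrix of rank 2; reducing to Smith normal form yields diagonal entries (1,1).

Now H_k = ker ∂_k / im ∂_{k+1}, so:

  H_0: rank C_0 − rank ∂_1 = 5 − 4 = 1, and the invariant factors of ∂_1 are all 1, so H_0 ≅ Z.
  H_1: rank ker ∂_1 − rank ∂_2 = (7 − 4) − 2 = 1, and the invariant factors of ∂_2 are all 1, so H_1 ≅ Z.
  H_2: rank ker ∂_2 − rank ∂_3 = (2 − 2) − 0 = 0, and there is no ∂_3, so H_2 ≅ 0.

H_0 = Z,  H_1 = Z,  H_2 = 0.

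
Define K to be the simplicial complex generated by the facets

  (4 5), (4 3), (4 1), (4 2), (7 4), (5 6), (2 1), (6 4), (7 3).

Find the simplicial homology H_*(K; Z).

H_0 ≅ Z,  H_1 ≅ Z^3.

K has 7 vertices, 9 edges.
rank ∂_0 = 0, rank ∂_1 = 6 ⇒ b_0 = 7 − 0 − 6 = 1; all invariant factors of ∂_1 are 1 so no torsion. So H_0 ≅ Z.
rank ∂_1 = 6, rank ∂_2 = 0 ⇒ b_1 = 9 − 6 − 0 = 3. So H_1 ≅ Z^3.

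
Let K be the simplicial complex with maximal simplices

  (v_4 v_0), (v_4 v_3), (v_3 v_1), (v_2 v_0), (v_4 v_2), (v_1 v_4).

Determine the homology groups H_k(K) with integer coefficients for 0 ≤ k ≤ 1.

H_0 = Z,  H_1 = Z^2.

Fix the vertex order v_0 < v_1 < v_2 < v_3 < v_4 and write every simplex with vertices in increasing order. Then dim K = 1 and the simplices of K are:

  0-simplices (5): [v_0], [v_1], [v_2], [v_3], [v_4]
  1-simplices (6): [v_0,v_2], [v_0,v_4], [v_1,v_3], [v_1,v_4], [v_2,v_4], [v_3,v_4]

giving chain groups C_0 ≅ Z^5, C_1 ≅ Z^6.

The boundary map ∂_1: C_1 → C_0 is given by ∂[p,q] = [q] − [p].
As a 5×6 matrix over Z this has rank 4, with invariant factors (1,1,1,1).

Now H_k = ker ∂_k / im ∂_{k+1}, so:

  H_0: rank C_0 − rank ∂_1 = 5 − 4 = 1, and the invariant factors of ∂_1 are all 1, so H_0 = Z.
  H_1: rank ker ∂_1 − rank ∂_2 = (6 − 4) − 0 = 2, and there is no ∂_2, so H_1 = Z^2.

(K is a triangulation of a wedge of 2 circles.)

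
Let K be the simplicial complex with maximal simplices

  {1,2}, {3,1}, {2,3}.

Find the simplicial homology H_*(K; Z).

K has 3 vertices, 3 edges.
rank ∂_0 = 0, rank ∂_1 = 2 ⇒ b_0 = 3 − 0 − 2 = 1; all invariant factors of ∂_1 are 1 so no torsion. So H_0 ≅ Z.
rank ∂_1 = 2, rank ∂_2 = 0 ⇒ b_1 = 3 − 2 − 0 = 1. So H_1 ≅ Z.

H_0 ≅ Z,  H_1 ≅ Z.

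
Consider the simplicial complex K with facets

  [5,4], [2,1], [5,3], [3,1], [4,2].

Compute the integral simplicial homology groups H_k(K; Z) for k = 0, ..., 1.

Fix the vertex order 1 < 2 < 3 < 4 < 5 and write every simplex with vertices in increasing order. Then dim K = 1 and the simplices of K are:

  0-simplices (5): [1], [2], [3], [4], [5]
  1-simplices (5): [1,2], [1,3], [2,4], [3,5], [4,5]

Hence C_0 ≅ Z^5, C_1 ≅ Z^5.

Boundary ∂_1: C_1 → C_0 maps an edge to its endpoints' difference, ∂[p,q] = q − p. For instance
  ∂[1,2] = [2] − [1].
The resulting 5×5 matrix has rank 4, and its Smith normal form has invariant factors (1,1,1,1).

Computing H_k = (kernel of ∂_k) / (image of ∂_{k+1}):

  H_0: rank C_0 − rank ∂_1 = 5 − 4 = 1, and the invariant factors of ∂_1 are all 1, so H_0 ≅ Z.
  H_1: rank ker ∂_1 − rank ∂_2 = (5 − 4) − 0 = 1, and there is no ∂_2, so H_1 ≅ Z.

H_0 ≅ Z,  H_1 ≅ Z.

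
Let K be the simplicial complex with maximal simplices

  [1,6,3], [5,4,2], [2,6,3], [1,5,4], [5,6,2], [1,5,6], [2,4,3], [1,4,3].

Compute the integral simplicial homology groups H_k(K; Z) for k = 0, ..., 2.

Take the total order 1 < 2 < 3 < 4 < 5 < 6 on the vertex set. Then K (dimension 2) consists of the simplices:

  0-simplices (6): [1], [2], [3], [4], [5], [6]
  1-simplices (12): [1,3], [1,4], [1,5], [1,6], [2,3], [2,4], [2,5], [2,6], [3,4], [3,6], [4,5], [5,6]
  2-simplices (8): [1,3,4], [1,3,6], [1,4,5], [1,5,6], [2,3,4], [2,3,6], [2,4,5], [2,5,6]

so the chain groups are C_0 ≅ Z^6, C_1 ≅ Z^12, C_2 ≅ Z^8.

Boundary ∂_1: C_1 → C_0 maps an edge to its endpoints' difference, ∂[p,q] = q − p. For instance
  ∂[1,4] = [4] − [1].
The 6×12 boundary matrix has rank 5 and Smith normal form diag(1,1,1,1,1).

Boundary ∂_2: C_2 → C_1 acts by ∂[p,q,r] = [q,r] − [p,r] + [p,q]. For instance
  ∂[2,4,5] = [4,5] − [2,5] + [2,4],
  ∂[2,5,6] = [5,6] − [2,6] + [2,5].
The 12×8 boundary matrix has rank 7 and Smith normal form diag(1,1,1,1,1,1,1).

From H_k ≅ ker(∂_k) / im(∂_{k+1}) we obtain:

  H_0: rank C_0 − rank ∂_1 = 6 − 5 = 1, and the invariant factors of ∂_1 are all 1, so H_0 ≅ Z.
  H_1: rank ker ∂_1 − rank ∂_2 = (12 − 5) − 7 = 0, and the invariant factors of ∂_2 are all 1, so H_1 ≅ 0.
  H_2: rank ker ∂_2 − rank ∂_3 = (8 − 7) − 0 = 1, and there is no ∂_3, so H_2 ≅ Z.

H_0 ≅ Z,  H_1 = 0,  H_2 ≅ Z.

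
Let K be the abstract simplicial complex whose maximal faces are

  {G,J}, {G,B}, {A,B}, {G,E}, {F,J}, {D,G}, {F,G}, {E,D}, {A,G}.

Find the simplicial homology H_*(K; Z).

H_0 = Z,  H_1 = Z^3.

We work with the vertex ordering A < B < D < E < F < G < J. The simplices of K, each written with vertices in increasing order, are:

  0-simplices (7): A, B, D, E, F, G, J
  1-simplices (9): AB, AG, BG, DE, DG, EG, FG, FJ, GJ

giving chain groups C_0 ≅ Z^7, C_1 ≅ Z^9.

∂_1: C_1 → C_0 maps an edge to its endpoints' difference, ∂[p,q] = q − p.
The 7×9 boundary matrix has rank 6 and Smith normal form diag(1,1,1,1,1,1).

Now H_k = ker ∂_k / im ∂_{k+1}, so:

  H_0: rank C_0 − rank ∂_1 = 7 − 6 = 1, and the invariant factors of ∂_1 are all 1, so H_0 ≅ Z.
  H_1: rank ker ∂_1 − rank ∂_2 = (9 − 6) − 0 = 3, and there is no ∂_2, so H_1 ≅ Z^3.

As a check, the Euler characteristic is 7 − 9 = -2, which agrees with 1 − 3 = -2.
(K is a triangulation of a wedge of 3 circles.)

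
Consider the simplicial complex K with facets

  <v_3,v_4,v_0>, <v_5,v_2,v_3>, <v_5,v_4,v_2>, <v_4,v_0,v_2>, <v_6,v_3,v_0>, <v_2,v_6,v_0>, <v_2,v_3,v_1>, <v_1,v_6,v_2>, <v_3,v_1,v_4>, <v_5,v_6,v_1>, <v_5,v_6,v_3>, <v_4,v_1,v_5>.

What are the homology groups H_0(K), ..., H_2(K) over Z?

Take the total order v_0 < v_1 < v_2 < v_3 < v_4 < v_5 < v_6 on the vertex set. Then K (dimension 2) consists of the simplices:

  0-simplices (7): [v_0], [v_1], [v_2], [v_3], [v_4], [v_5], [v_6]
  1-simplices (18): (18 of them)
  2-simplices (12): (12 of them)

so the chain groups are C_0 ≅ Z^7, C_1 ≅ Z^18, C_2 ≅ Z^12.

The boundary map ∂_1: C_1 → C_0 is given by ∂[p,q] = [q] − [p]. For instance
  ∂[v_0,v_4] = [v_4] − [v_0].
The resulting 7×18 matrix has rank 6, and its Smith normal form has invariant factors (1,1,1,1,1,1).

The boundary map ∂_2: C_2 → C_1 acts by ∂[p,q,r] = [q,r] − [p,r] + [p,q]. For instance
  ∂[v_1,v_2,v_3] = [v_2,v_3] − [v_1,v_3] + [v_1,v_2],
  ∂[v_1,v_3,v_4] = [v_3,v_4] − [v_1,v_4] + [v_1,v_3].
As a 18×12 matrix over Z this has rank 12, with invariant factors (1,1,1,1,1,1,1,1,1,1,1,2).

Reading off H_k = ker ∂_k / im ∂_{k+1}:

  H_0: rank C_0 − rank ∂_1 = 7 − 6 = 1, and the invariant factors of ∂_1 are all 1, so H_0 = Z.
  H_1: rank ker ∂_1 − rank ∂_2 = (18 − 6) − 12 = 0, and ∂_2 has invariant factor 2 > 1, so H_1 = Z_2.
  H_2: rank ker ∂_2 − rank ∂_3 = (12 − 12) − 0 = 0, and there is no ∂_3, so H_2 = 0.

As a check, the Euler characteristic is 7 − 18 + 12 = 1, which agrees with 1 − 0 + 0 = 1.
(K is a triangulation of the real projective plane RP^2.)

H_0 = Z,  H_1 = Z_2,  H_2 = 0.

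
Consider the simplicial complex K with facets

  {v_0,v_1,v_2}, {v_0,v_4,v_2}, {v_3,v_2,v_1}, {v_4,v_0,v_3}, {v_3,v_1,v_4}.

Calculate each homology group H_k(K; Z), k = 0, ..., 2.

Order the vertices as v_0 < v_1 < v_2 < v_3 < v_4. Listing each simplex with vertices in this order, K has dimension 2 with simplices:

  0-simplices (5): [v_0], [v_1], [v_2], [v_3], [v_4]
  1-simplices (10): [v_0,v_1], [v_0,v_2], [v_0,v_3], [v_0,v_4], [v_1,v_2], [v_1,v_3], [v_1,v_4], [v_2,v_3], [v_2,v_4], [v_3,v_4]
  2-simplices (5): [v_0,v_1,v_2], [v_0,v_2,v_4], [v_0,v_3,v_4], [v_1,v_2,v_3], [v_1,v_3,v_4]

so the chain groups are C_0 ≅ Z^5, C_1 ≅ Z^10, C_2 ≅ Z^5.

∂_1: C_1 → C_0 is given by ∂[p,q] = [q] − [p]. For instance
  ∂[v_1,v_2] = [v_2] − [v_1].
The 5×10 boundary matrix has rank 4 and Smith normal form diag(1,1,1,1).

∂_2: C_2 → C_1 sends each 2-simplex [p,q,r] to [q,r] − [p,r] + [p,q]. For instance
  ∂[v_0,v_1,v_2] = [v_1,v_2] − [v_0,v_2] + [v_0,v_1],
  ∂[v_1,v_2,v_3] = [v_2,v_3] − [v_1,v_3] + [v_1,v_2].
The resulting 10×5 matrix has rank 5, and its Smith normal form has invariant factors (1,1,1,1,1).

Computing H_k = (kernel of ∂_k) / (image of ∂_{k+1}):

  H_0: rank C_0 − rank ∂_1 = 5 − 4 = 1, and the invariant factors of ∂_1 are all 1, so H_0 ≅ Z.
  H_1: rank ker ∂_1 − rank ∂_2 = (10 − 4) − 5 = 1, and the invariant factors of ∂_2 are all 1, so H_1 ≅ Z.
  H_2: rank ker ∂_2 − rank ∂_3 = (5 − 5) − 0 = 0, and there is no ∂_3, so H_2 ≅ 0.

H_0 ≅ Z,  H_1 ≅ Z,  H_2 = 0.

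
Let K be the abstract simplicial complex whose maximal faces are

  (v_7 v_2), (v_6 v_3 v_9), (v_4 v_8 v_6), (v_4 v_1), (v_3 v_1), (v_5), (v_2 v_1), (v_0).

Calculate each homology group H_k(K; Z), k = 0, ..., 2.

Fix the vertex order v_0 < v_1 < v_2 < v_3 < v_4 < v_5 < v_6 < v_7 < v_8 < v_9 and write every simplex with vertices in increasing order. Then dim K = 2 and the simplices of K are:

  0-simplices (10): [v_0], [v_1], [v_2], [v_3], [v_4], [v_5], [v_6], [v_7], [v_8], [v_9]
  1-simplices (10): [v_1,v_2], [v_1,v_3], [v_1,v_4], [v_2,v_7], [v_3,v_6], [v_3,v_9], [v_4,v_6], [v_4,v_8], [v_6,v_8], [v_6,v_9]
  2-simplices (2): [v_3,v_6,v_9], [v_4,v_6,v_8]

so the chain groups are C_0 ≅ Z^10, C_1 ≅ Z^10, C_2 ≅ Z^2.

∂_1: C_1 → C_0 maps an edge to its endpoints' difference, ∂[p,q] = q − p.
As a 10×10 matrix over Z this has rank 7, with invariant factors (1,1,1,1,1,1,1).

Boundary ∂_2: C_2 → C_1 sends each 2-simplex [p,q,r] to [q,r] − [p,r] + [p,q]. For instance
  ∂[v_3,v_6,v_9] = [v_6,v_9] − [v_3,v_9] + [v_3,v_6],
  ∂[v_4,v_6,v_8] = [v_6,v_8] − [v_4,v_8] + [v_4,v_6].
This gives a 10×2 integer matrix of rank 2; reducing to Smith normal form yields diagonal entries (1,1).

From H_k ≅ ker(∂_k) / im(∂_{k+1}) we obtain:

  H_0: rank C_0 − rank ∂_1 = 10 − 7 = 3, and the invariant factors of ∂_1 are all 1, so H_0 = Z^3.
  H_1: rank ker ∂_1 − rank ∂_2 = (10 − 7) − 2 = 1, and the invariant factors of ∂_2 are all 1, so H_1 = Z.
  H_2: rank ker ∂_2 − rank ∂_3 = (2 − 2) − 0 = 0, and there is no ∂_3, so H_2 = 0.

H_0 = Z^3,  H_1 = Z,  H_2 = 0.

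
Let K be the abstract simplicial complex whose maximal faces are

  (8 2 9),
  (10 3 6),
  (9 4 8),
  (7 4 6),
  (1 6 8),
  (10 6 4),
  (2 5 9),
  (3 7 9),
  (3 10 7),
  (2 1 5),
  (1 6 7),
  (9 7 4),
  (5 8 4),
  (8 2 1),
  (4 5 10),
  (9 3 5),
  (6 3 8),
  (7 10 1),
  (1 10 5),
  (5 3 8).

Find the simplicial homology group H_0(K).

Take the total order 1 < 2 < 3 < 4 < 5 < 6 < 7 < 8 < 9 < 10 on the vertex set. Then K (dimension 2) consists of the simplices:

  0-simplices (10): [1], [2], [3], [4], [5], [6], [7], [8], [9], [10]
  1-simplices (30): (30 of them)
  2-simplices (20): (20 of them)

Hence C_0 ≅ Z^10, C_1 ≅ Z^30, C_2 ≅ Z^20.

∂_1: C_1 → C_0 is given by ∂[p,q] = [q] − [p].
This gives a 10×30 integer matrix of rank 9; reducing to Smith normal form yields diagonal entries (1,1,1,1,1,1,1,1,1).

The boundary map ∂_2: C_2 → C_1 sends each 2-simplex [p,q,r] to [q,r] − [p,r] + [p,q]. For instance
  ∂[2,8,9] = [8,9] − [2,9] + [2,8],
  ∂[3,5,9] = [5,9] − [3,9] + [3,5].
The resulting 30×20 matrix has rank 20, and its Smith normal form has invariant factors (1,1,1,1,1,1,1,1,1,1,1,1,1,1,1,1,1,1,1,2).

Computing H_k = (kernel of ∂_k) / (image of ∂_{k+1}):

  H_0: rank C_0 − rank ∂_1 = 10 − 9 = 1, and the invariant factors of ∂_1 are all 1, so H_0 ≅ Z.

H_0 = Z.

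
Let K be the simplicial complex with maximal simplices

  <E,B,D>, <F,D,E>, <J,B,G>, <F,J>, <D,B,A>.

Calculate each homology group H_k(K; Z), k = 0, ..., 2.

We work with the vertex ordering A < B < D < E < F < G < J. The simplices of K, each written with vertices in increasing order, are:

  0-simplices (7): A, B, D, E, F, G, J
  1-simplices (11): AB, AD, BD, BE, BG, BJ, DE, DF, EF, FJ, GJ
  2-simplices (4): ABD, BDE, BGJ, DEF

Hence C_0 ≅ Z^7, C_1 ≅ Z^11, C_2 ≅ Z^4.

Boundary ∂_1: C_1 → C_0 is given by ∂[p,q] = [q] − [p]. For instance
  ∂BG = G − B.
The 7×11 boundary matrix has rank 6 and Smith normal form diag(1,1,1,1,1,1).

Boundary ∂_2: C_2 → C_1 acts by ∂[p,q,r] = [q,r] − [p,r] + [p,q]. For instance
  ∂BDE = DE − BE + BD,
  ∂DEF = EF − DF + DE.
The resulting 11×4 matrix has rank 4, and its Smith normal form has invariant factors (1,1,1,1).

Now H_k = ker ∂_k / im ∂_{k+1}, so:

  H_0: rank C_0 − rank ∂_1 = 7 − 6 = 1, and the invariant factors of ∂_1 are all 1, so H_0 ≅ Z.
  H_1: rank ker ∂_1 − rank ∂_2 = (11 − 6) − 4 = 1, and the invariant factors of ∂_2 are all 1, so H_1 ≅ Z.
  H_2: rank ker ∂_2 − rank ∂_3 = (4 − 4) − 0 = 0, and there is no ∂_3, so H_2 ≅ 0.

H_0 = Z,  H_1 = Z,  H_2 = 0.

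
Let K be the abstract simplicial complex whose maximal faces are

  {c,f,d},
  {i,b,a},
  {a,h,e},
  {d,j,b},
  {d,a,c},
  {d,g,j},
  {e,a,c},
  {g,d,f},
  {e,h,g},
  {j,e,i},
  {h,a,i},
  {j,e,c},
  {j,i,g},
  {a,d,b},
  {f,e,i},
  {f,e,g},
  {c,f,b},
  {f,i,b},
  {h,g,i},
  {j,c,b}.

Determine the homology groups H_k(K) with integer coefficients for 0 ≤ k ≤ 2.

H_0 ≅ Z,  H_1 ≅ Z ⊕ Z/2,  H_2 = 0.

K has 10 vertices, 30 edges, 20 triangles.
rank ∂_0 = 0, rank ∂_1 = 9 ⇒ b_0 = 10 − 0 − 9 = 1; all invariant factors of ∂_1 are 1 so no torsion. So H_0 = Z.
rank ∂_1 = 9, rank ∂_2 = 20 ⇒ b_1 = 30 − 9 − 20 = 1; ∂_2 has invariant factor(s) [2] giving torsion. So H_1 = Z ⊕ Z/2.
rank ∂_2 = 20, rank ∂_3 = 0 ⇒ b_2 = 20 − 20 − 0 = 0. So H_2 = 0.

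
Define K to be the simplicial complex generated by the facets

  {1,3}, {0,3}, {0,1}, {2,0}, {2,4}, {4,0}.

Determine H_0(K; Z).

H_0 = Z.

We work with the vertex ordering 0 < 1 < 2 < 3 < 4. The simplices of K, each written with vertices in increasing order, are:

  0-simplices (5): [0], [1], [2], [3], [4]
  1-simplices (6): [0,1], [0,2], [0,3], [0,4], [1,3], [2,4]

Hence C_0 ≅ Z^5, C_1 ≅ Z^6.

Boundary ∂_1: C_1 → C_0 is given by ∂[p,q] = [q] − [p]. For instance
  ∂[1,3] = [3] − [1].
This gives a 5×6 integer matrix of rank 4; reducing to Smith normal form yields diagonal entries (1,1,1,1).

Reading off H_k = ker ∂_k / im ∂_{k+1}:

  H_0: rank C_0 − rank ∂_1 = 5 − 4 = 1, and the invariant factors of ∂_1 are all 1, so H_0 = Z.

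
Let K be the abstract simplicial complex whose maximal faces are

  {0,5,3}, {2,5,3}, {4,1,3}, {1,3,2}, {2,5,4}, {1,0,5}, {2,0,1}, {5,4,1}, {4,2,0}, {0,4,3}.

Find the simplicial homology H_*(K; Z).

Fix the vertex order 0 < 1 < 2 < 3 < 4 < 5 and write every simplex with vertices in increasing order. Then dim K = 2 and the simplices of K are:

  0-simplices (6): [0], [1], [2], [3], [4], [5]
  1-simplices (15): [0,1], [0,2], [0,3], [0,4], [0,5], [1,2], [1,3], [1,4], [1,5], [2,3], [2,4], [2,5], [3,4], [3,5], [4,5]
  2-simplices (10): [0,1,2], [0,1,5], [0,2,4], [0,3,4], [0,3,5], [1,2,3], [1,3,4], [1,4,5], [2,3,5], [2,4,5]

Hence C_0 ≅ Z^6, C_1 ≅ Z^15, C_2 ≅ Z^10.

The boundary map ∂_1: C_1 → C_0 is given by ∂[p,q] = [q] − [p].
As a 6×15 matrix over Z this has rank 5, with invariant factors (1,1,1,1,1).

Boundary ∂_2: C_2 → C_1 sends each 2-simplex [p,q,r] to [q,r] − [p,r] + [p,q]. For instance
  ∂[1,3,4] = [3,4] − [1,4] + [1,3],
  ∂[1,4,5] = [4,5] − [1,5] + [1,4].
As a 15×10 matrix over Z this has rank 10, with invariant factors (1,1,1,1,1,1,1,1,1,2).

Computing H_k = (kernel of ∂_k) / (image of ∂_{k+1}):

  H_0: rank C_0 − rank ∂_1 = 6 − 5 = 1, and the invariant factors of ∂_1 are all 1, so H_0 ≅ Z.
  H_1: rank ker ∂_1 − rank ∂_2 = (15 − 5) − 10 = 0, and ∂_2 has invariant factor 2 > 1, so H_1 ≅ Z/2.
  H_2: rank ker ∂_2 − rank ∂_3 = (10 − 10) − 0 = 0, and there is no ∂_3, so H_2 ≅ 0.

H_0 = Z,  H_1 = Z/2,  H_2 = 0.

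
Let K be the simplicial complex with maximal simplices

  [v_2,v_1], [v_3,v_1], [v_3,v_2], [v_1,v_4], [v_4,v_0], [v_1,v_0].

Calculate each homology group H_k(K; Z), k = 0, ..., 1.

Order the vertices as v_0 < v_1 < v_2 < v_3 < v_4. Listing each simplex with vertices in this order, K has dimension 1 with simplices:

  0-simplices (5): [v_0], [v_1], [v_2], [v_3], [v_4]
  1-simplices (6): [v_0,v_1], [v_0,v_4], [v_1,v_2], [v_1,v_3], [v_1,v_4], [v_2,v_3]

giving chain groups C_0 ≅ Z^5, C_1 ≅ Z^6.

∂_1: C_1 → C_0 sends each edge [p,q] (with p < q) to q − p.
The 5×6 boundary matrix has rank 4 and Smith normal form diag(1,1,1,1).

Computing H_k = (kernel of ∂_k) / (image of ∂_{k+1}):

  H_0: rank C_0 − rank ∂_1 = 5 − 4 = 1, and the invariant factors of ∂_1 are all 1, so H_0 ≅ Z.
  H_1: rank ker ∂_1 − rank ∂_2 = (6 − 4) − 0 = 2, and there is no ∂_2, so H_1 ≅ Z^2.

(K is a triangulation of a wedge of 2 circles.)

H_0 ≅ Z,  H_1 ≅ Z^2.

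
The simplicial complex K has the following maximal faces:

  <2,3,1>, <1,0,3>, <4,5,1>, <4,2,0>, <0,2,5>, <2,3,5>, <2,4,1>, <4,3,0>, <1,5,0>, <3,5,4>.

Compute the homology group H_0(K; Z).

H_0 = Z.

Fix the vertex order 0 < 1 < 2 < 3 < 4 < 5 and write every simplex with vertices in increasing order. Then dim K = 2 and the simplices of K are:

  0-simplices (6): [0], [1], [2], [3], [4], [5]
  1-simplices (15): [0,1], [0,2], [0,3], [0,4], [0,5], [1,2], [1,3], [1,4], [1,5], [2,3], [2,4], [2,5], [3,4], [3,5], [4,5]
  2-simplices (10): [0,1,3], [0,1,5], [0,2,4], [0,2,5], [0,3,4], [1,2,3], [1,2,4], [1,4,5], [2,3,5], [3,4,5]

so the chain groups are C_0 ≅ Z^6, C_1 ≅ Z^15, C_2 ≅ Z^10.

∂_1: C_1 → C_0 maps an edge to its endpoints' difference, ∂[p,q] = q − p. For instance
  ∂[3,5] = [5] − [3].
The resulting 6×15 matrix has rank 5, and its Smith normal form has invariant factors (1,1,1,1,1).

The boundary map ∂_2: C_2 → C_1 acts by ∂[p,q,r] = [q,r] − [p,r] + [p,q]. For instance
  ∂[1,4,5] = [4,5] − [1,5] + [1,4],
  ∂[3,4,5] = [4,5] − [3,5] + [3,4].
As a 15×10 matrix over Z this has rank 10, with invariant factors (1,1,1,1,1,1,1,1,1,2).

Now H_k = ker ∂_k / im ∂_{k+1}, so:

  H_0: rank C_0 − rank ∂_1 = 6 − 5 = 1, and the invariant factors of ∂_1 are all 1, so H_0 = Z.

(K is a triangulation of the real projective plane RP^2.)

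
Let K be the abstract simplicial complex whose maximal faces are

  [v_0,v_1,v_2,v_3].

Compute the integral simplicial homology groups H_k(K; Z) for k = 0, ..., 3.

Order the vertices as v_0 < v_1 < v_2 < v_3. Listing each simplex with vertices in this order, K has dimension 3 with simplices:

  0-simplices (4): [v_0], [v_1], [v_2], [v_3]
  1-simplices (6): [v_0,v_1], [v_0,v_2], [v_0,v_3], [v_1,v_2], [v_1,v_3], [v_2,v_3]
  2-simplices (4): [v_0,v_1,v_2], [v_0,v_1,v_3], [v_0,v_2,v_3], [v_1,v_2,v_3]
  3-simplices (1): [v_0,v_1,v_2,v_3]

so the chain groups are C_0 ≅ Z^4, C_1 ≅ Z^6, C_2 ≅ Z^4, C_3 ≅ Z^1.

The boundary map ∂_1: C_1 → C_0 sends each edge [p,q] (with p < q) to q − p.
The 4×6 boundary matrix has rank 3 and Smith normal form diag(1,1,1).

∂_2: C_2 → C_1 sends each 2-simplex [p,q,r] to [q,r] − [p,r] + [p,q]. For instance
  ∂[v_1,v_2,v_3] = [v_2,v_3] − [v_1,v_3] + [v_1,v_2],
  ∂[v_0,v_1,v_2] = [v_1,v_2] − [v_0,v_2] + [v_0,v_1].
This gives a 6×4 integer matrix of rank 3; reducing to Smith normal form yields diagonal entries (1,1,1).

∂_3: C_3 → C_2 sends each 3-simplex σ to the alternating sum Σ_i (−1)^i (σ with its i-th vertex removed). For instance
  ∂[v_0,v_1,v_2,v_3] = [v_1,v_2,v_3] − [v_0,v_2,v_3] + [v_0,v_1,v_3] − [v_0,v_1,v_2].
As a 4×1 matrix over Z this has rank 1, with invariant factors (1).

Reading off H_k = ker ∂_k / im ∂_{k+1}:

  H_0: rank C_0 − rank ∂_1 = 4 − 3 = 1, and the invariant factors of ∂_1 are all 1, so H_0 = Z.
  H_1: rank ker ∂_1 − rank ∂_2 = (6 − 3) − 3 = 0, and the invariant factors of ∂_2 are all 1, so H_1 = 0.
  H_2: rank ker ∂_2 − rank ∂_3 = (4 − 3) − 1 = 0, and the invariant factors of ∂_3 are all 1, so H_2 = 0.
  H_3: rank ker ∂_3 − rank ∂_4 = (1 − 1) − 0 = 0, and there is no ∂_4, so H_3 = 0.

H_0 ≅ Z,  H_1 = 0,  H_2 = 0,  H_3 = 0.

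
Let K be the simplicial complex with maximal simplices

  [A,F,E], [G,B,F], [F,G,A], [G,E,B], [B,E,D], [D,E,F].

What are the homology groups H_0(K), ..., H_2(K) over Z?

H_0 = Z,  H_1 = Z,  H_2 = 0.

Fix the vertex order A < B < D < E < F < G and write every simplex with vertices in increasing order. Then dim K = 2 and the simplices of K are:

  0-simplices (6): A, B, D, E, F, G
  1-simplices (12): AE, AF, AG, BD, BE, BF, BG, DE, DF, EF, EG, FG
  2-simplices (6): AEF, AFG, BDE, BEG, BFG, DEF

so the chain groups are C_0 ≅ Z^6, C_1 ≅ Z^12, C_2 ≅ Z^6.

Boundary ∂_1: C_1 → C_0 sends each edge [p,q] (with p < q) to q − p.
As a 6×12 matrix over Z this has rank 5, with invariant factors (1,1,1,1,1).

∂_2: C_2 → C_1 acts by ∂[p,q,r] = [q,r] − [p,r] + [p,q]. For instance
  ∂BEG = EG − BG + BE,
  ∂BFG = FG − BG + BF.
The resulting 12×6 matrix has rank 6, and its Smith normal form has invariant factors (1,1,1,1,1,1).

Computing H_k = (kernel of ∂_k) / (image of ∂_{k+1}):

  H_0: rank C_0 − rank ∂_1 = 6 − 5 = 1, and the invariant factors of ∂_1 are all 1, so H_0 ≅ Z.
  H_1: rank ker ∂_1 − rank ∂_2 = (12 − 5) − 6 = 1, and the invariant factors of ∂_2 are all 1, so H_1 ≅ Z.
  H_2: rank ker ∂_2 − rank ∂_3 = (6 − 6) − 0 = 0, and there is no ∂_3, so H_2 ≅ 0.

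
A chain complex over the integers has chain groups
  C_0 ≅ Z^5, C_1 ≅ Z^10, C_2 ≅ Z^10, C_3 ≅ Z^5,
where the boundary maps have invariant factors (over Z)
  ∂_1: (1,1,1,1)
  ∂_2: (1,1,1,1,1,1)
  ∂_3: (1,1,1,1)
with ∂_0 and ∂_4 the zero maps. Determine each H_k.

H_0 = Z,  H_1 = 0,  H_2 = 0,  H_3 = Z.

H_0: b_0 = 5 − 0 − 4 = 1; torsion from ∂_1 factors > 1: none. So H_0 = Z.
H_1: b_1 = 10 − 4 − 6 = 0; torsion from ∂_2 factors > 1: none. So H_1 = 0.
H_2: b_2 = 10 − 6 − 4 = 0; torsion from ∂_3 factors > 1: none. So H_2 = 0.
H_3: b_3 = 5 − 4 − 0 = 1; torsion from ∂_4 factors > 1: none. So H_3 = Z.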